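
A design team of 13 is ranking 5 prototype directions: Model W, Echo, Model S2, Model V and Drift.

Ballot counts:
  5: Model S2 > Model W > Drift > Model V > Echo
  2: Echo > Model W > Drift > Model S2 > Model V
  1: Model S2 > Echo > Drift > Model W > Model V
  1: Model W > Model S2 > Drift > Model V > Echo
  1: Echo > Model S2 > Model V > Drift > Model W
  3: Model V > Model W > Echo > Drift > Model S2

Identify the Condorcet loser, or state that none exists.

Pairwise majorities:
Model W–Echo: Model W 9–4.
Model W vs Model S2: 6 to 7, Model S2.
Model W vs Model V: 5+2+1+1 = 9 for Model W, 4 for Model V — Model W by 9–4.
Model W vs Drift: Model W, 11–2.
Echo vs Model S2: 2+1+3 = 6 for Echo, 7 for Model S2 — Model S2 by 7–6.
Echo–Model V: Model V 9–4.
Echo vs Drift: Echo is ranked higher on 2+1+1+3 = 7 ballots, Drift on 6. Echo wins 7–6.
Model S2 vs Model V: 5+2+1+1+1 = 10 for Model S2, 3 for Model V — Model S2 by 10–3.
Model S2 vs Drift: Model S2 is ranked higher on 5+1+1+1 = 8 ballots, Drift on 5. Model S2 wins 8–5.
Model V–Drift: Drift 9–4.
No design is winless: Model W beats Echo; Echo beats Drift; Model S2 beats Model W; Model V beats Echo; Drift beats Model V. There is no Condorcet loser.

none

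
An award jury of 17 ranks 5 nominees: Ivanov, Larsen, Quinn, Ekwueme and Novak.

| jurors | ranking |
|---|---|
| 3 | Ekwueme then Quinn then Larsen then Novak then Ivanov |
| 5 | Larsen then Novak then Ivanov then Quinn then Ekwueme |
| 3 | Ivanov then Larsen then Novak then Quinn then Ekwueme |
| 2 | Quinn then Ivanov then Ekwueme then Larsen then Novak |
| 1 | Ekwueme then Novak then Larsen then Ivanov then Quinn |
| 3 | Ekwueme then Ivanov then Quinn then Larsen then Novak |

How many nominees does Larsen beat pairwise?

3

Larsen against each rival (17 jurors):
Larsen vs Ivanov: 3+5+1 = 9 for Larsen, 8 for Ivanov — Larsen by 9–8.
Larsen vs Quinn: 5+3+1 = 9 for Larsen, 8 for Quinn — Larsen by 9–8.
Larsen vs Ekwueme: 5+3 = 8 for Larsen, 9 for Ekwueme — Ekwueme by 9–8.
Larsen vs Novak: Larsen preferred on 3+5+3+2+3 = 16 ballots; Larsen wins 16–1.
Larsen beats Ivanov, Quinn, Novak; loses to Ekwueme — 3 pairwise wins.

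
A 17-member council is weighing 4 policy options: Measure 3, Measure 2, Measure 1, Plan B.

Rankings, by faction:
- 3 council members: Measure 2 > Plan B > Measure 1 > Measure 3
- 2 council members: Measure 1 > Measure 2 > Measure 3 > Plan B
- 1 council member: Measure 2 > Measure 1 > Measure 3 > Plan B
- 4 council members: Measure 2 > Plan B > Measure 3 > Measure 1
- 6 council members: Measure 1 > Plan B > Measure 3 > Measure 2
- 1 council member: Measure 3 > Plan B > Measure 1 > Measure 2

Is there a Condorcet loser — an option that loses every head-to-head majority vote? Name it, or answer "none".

Measure 3

Head-to-head results (17 council members):
Measure 3 vs Measure 2: Measure 3 is ranked higher on 6+1 = 7 ballots, Measure 2 on 10. Measure 2 wins 10–7.
Measure 3 vs Measure 1: Measure 1 wins 12–5.
Measure 3 vs Plan B: Plan B wins 13–4.
Measure 2 vs Measure 1: Measure 1 wins 9–8.
Measure 2 vs Plan B: Measure 2 wins 10–7.
Measure 1 vs Plan B: 2+1+6 = 9 for Measure 1, 8 for Plan B — Measure 1 by 9–8.
Measure 3 is beaten in every head-to-head and is the Condorcet loser.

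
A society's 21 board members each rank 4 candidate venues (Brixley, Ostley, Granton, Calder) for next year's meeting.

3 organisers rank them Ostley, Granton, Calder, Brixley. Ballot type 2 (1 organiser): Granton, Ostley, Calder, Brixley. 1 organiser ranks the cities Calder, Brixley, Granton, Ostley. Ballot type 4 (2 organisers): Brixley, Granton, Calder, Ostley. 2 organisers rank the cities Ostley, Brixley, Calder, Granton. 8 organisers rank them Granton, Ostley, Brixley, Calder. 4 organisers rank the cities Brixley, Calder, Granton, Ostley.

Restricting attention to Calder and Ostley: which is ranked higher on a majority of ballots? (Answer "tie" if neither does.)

Ostley

Ballots ranking Calder above Ostley: 1 + 2 + 4 = 7.
Ballots ranking Ostley above Calder: 21 − 7 = 14.
Ostley wins the head-to-head 14–7.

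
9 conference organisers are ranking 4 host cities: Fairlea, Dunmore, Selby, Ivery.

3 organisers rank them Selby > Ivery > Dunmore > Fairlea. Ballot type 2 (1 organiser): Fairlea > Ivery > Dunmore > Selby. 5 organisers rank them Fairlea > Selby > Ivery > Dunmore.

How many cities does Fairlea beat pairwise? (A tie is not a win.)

Fairlea against each rival (9 organisers):
Fairlea–Dunmore: Fairlea 6–3.
Fairlea–Selby: Fairlea 6–3.
Fairlea vs Ivery: Fairlea wins 6–3.
Fairlea beats Dunmore, Selby, Ivery — 3 pairwise wins.

3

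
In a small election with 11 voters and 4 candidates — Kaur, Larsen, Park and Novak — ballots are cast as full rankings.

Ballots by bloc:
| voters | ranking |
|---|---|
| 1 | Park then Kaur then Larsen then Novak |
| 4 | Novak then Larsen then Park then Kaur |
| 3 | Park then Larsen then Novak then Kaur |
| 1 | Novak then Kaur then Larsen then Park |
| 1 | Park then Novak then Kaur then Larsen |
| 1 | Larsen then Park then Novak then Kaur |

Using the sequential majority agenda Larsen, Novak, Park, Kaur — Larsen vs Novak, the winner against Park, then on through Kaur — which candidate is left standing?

Round 1: Larsen vs Novak — 5–6, Novak advances.
Round 2: Novak vs Park — 5–6, Park advances.
Round 3: Park vs Kaur — 10–1, Park advances.
The agenda winner is Park.

Park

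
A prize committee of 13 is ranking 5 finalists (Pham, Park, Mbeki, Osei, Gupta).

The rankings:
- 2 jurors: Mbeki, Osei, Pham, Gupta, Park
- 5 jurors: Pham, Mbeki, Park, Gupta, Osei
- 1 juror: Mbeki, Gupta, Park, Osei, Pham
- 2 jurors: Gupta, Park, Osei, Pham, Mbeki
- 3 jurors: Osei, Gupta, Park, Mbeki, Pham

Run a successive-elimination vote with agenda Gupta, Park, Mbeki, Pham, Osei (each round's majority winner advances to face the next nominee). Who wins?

Round 1: Gupta vs Park — 8–5, Gupta advances.
Round 2: Gupta vs Mbeki — 5–8, Mbeki advances.
Round 3: Mbeki vs Pham — 6–7, Pham advances.
Round 4: Pham vs Osei — 5–8, Osei advances.
Osei survives the agenda.

Osei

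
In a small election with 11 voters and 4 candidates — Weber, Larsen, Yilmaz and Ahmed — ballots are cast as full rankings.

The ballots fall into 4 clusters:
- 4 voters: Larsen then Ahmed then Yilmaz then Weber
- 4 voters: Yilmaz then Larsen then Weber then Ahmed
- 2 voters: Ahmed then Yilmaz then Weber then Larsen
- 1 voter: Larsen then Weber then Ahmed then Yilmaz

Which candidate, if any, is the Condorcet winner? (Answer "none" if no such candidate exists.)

none

Head-to-head results (11 voters):
Weber vs Larsen: Weber preferred on 2 ballots; Larsen wins 9–2.
Weber vs Yilmaz: 1 to 10, Yilmaz.
Weber vs Ahmed: Weber is ranked higher on 4+1 = 5 ballots, Ahmed on 6. Ahmed wins 6–5.
Larsen vs Yilmaz: 4+1 = 5 for Larsen, 6 for Yilmaz — Yilmaz by 6–5.
Larsen vs Ahmed: 4+4+1 = 9 for Larsen, 2 for Ahmed — Larsen by 9–2.
Yilmaz vs Ahmed: 4 to 7, Ahmed.
Each candidate drops at least one matchup (Weber loses to Larsen; Larsen loses to Yilmaz; Yilmaz loses to Ahmed; Ahmed loses to Larsen); the cycle Larsen → Ahmed → Yilmaz → Larsen rules out a Condorcet winner.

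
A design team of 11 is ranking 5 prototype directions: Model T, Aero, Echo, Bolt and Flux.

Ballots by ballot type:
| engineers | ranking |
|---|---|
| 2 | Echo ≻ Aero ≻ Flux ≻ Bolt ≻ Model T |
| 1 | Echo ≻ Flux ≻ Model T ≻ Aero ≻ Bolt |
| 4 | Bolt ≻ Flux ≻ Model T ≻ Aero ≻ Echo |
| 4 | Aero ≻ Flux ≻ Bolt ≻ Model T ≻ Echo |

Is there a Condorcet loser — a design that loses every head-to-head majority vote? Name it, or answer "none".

Echo

Head-to-head results (11 engineers):
Model T vs Aero: Aero wins 6–5.
Model T vs Echo: Model T wins 8–3.
Model T vs Bolt: Model T preferred on 1 ballot; Bolt wins 10–1.
Model T vs Flux: Model T is ranked higher on 0 ballots, Flux on 11. Flux wins 11–0.
Aero vs Echo: Aero preferred on 4+4 = 8 ballots; Aero wins 8–3.
Aero vs Bolt: Aero wins 7–4.
Aero vs Flux: Aero, 6–5.
Echo vs Bolt: Echo is ranked higher on 2+1 = 3 ballots, Bolt on 8. Bolt wins 8–3.
Echo vs Flux: Echo preferred on 2+1 = 3 ballots; Flux wins 8–3.
Bolt–Flux: Flux 7–4.
Echo loses to every other design — it is the Condorcet loser.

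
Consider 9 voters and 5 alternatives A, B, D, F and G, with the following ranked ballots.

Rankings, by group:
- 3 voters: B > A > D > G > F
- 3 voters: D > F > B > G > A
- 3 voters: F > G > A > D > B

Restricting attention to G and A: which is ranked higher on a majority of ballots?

Ballots ranking G above A: 3 + 3 = 6.
Ballots ranking A above G: 9 − 6 = 3.
G wins the head-to-head 6–3.

G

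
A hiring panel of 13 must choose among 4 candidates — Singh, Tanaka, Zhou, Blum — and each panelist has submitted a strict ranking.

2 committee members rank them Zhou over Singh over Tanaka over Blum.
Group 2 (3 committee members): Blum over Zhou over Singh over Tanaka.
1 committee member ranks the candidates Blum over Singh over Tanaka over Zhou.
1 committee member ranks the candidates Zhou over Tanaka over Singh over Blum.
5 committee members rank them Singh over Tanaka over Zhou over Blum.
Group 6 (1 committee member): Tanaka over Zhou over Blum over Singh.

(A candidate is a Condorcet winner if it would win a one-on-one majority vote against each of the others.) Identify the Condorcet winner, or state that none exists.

none

Check each pair by majority over 13 ballots:
Singh vs Tanaka: 2+3+1+5 = 11 for Singh, 2 for Tanaka — Singh by 11–2.
Singh vs Zhou: 1+5 = 6 for Singh, 7 for Zhou — Zhou by 7–6.
Singh vs Blum: 2+1+5 = 8 for Singh, 5 for Blum — Singh by 8–5.
Tanaka vs Zhou: 7 to 6, Tanaka.
Tanaka vs Blum: 9 to 4, Tanaka.
Zhou vs Blum: Zhou preferred on 2+1+5+1 = 9 ballots; Zhou wins 9–4.
Every candidate loses at least once (Singh loses to Zhou; Tanaka loses to Singh; Zhou loses to Tanaka; Blum loses to Singh). The majority relation contains the cycle Singh → Tanaka → Zhou → Singh, so there is no Condorcet winner.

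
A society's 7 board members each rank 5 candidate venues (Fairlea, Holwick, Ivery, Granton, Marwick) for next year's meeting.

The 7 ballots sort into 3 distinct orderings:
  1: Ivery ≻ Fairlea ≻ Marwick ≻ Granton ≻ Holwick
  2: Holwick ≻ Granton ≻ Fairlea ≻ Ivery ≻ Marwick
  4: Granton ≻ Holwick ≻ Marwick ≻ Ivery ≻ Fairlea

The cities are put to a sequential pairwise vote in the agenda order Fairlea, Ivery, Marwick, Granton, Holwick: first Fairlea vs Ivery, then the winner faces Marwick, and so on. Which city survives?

Granton

Round 1: Fairlea vs Ivery — 2–5, Ivery advances.
Round 2: Ivery vs Marwick — 3–4, Marwick advances.
Round 3: Marwick vs Granton — 1–6, Granton advances.
Round 4: Granton vs Holwick — 5–2, Granton advances.
The agenda winner is Granton.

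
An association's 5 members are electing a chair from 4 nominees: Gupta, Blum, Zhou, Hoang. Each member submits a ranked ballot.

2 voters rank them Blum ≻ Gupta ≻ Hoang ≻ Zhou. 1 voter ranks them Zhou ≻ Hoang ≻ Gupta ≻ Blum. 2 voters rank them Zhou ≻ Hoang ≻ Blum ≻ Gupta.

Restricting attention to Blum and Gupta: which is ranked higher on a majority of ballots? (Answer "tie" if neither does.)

Blum

Ballots ranking Blum above Gupta: 2 + 2 = 4.
Ballots ranking Gupta above Blum: 5 − 4 = 1.
Blum wins the head-to-head 4–1.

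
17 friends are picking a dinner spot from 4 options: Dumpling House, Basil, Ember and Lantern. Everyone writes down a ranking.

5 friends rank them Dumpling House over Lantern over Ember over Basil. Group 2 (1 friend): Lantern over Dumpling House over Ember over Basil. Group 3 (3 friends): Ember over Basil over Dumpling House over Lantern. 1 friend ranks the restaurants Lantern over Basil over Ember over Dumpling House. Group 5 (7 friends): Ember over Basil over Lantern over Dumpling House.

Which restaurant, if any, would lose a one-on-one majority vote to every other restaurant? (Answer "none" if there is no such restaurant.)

Pairwise majorities:
Dumpling House vs Basil: 5+1 = 6 for Dumpling House, 11 for Basil — Basil by 11–6.
Dumpling House vs Ember: 6 to 11, Ember.
Dumpling House vs Lantern: Dumpling House is ranked higher on 5+3 = 8 ballots, Lantern on 9. Lantern wins 9–8.
Basil–Ember: Ember 16–1.
Basil vs Lantern: Basil, 10–7.
Ember vs Lantern: Ember preferred on 3+7 = 10 ballots; Ember wins 10–7.
Dumpling House loses to every other restaurant — it is the Condorcet loser.

Dumpling House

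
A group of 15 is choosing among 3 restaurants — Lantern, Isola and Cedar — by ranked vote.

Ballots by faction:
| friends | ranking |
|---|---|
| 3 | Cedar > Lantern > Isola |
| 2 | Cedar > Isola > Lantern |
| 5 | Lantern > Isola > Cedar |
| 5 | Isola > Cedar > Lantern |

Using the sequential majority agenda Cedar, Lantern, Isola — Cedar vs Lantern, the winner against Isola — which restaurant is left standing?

Round 1: Cedar vs Lantern — 10–5, Cedar advances.
Round 2: Cedar vs Isola — 5–10, Isola advances.
Isola survives the agenda.

Isola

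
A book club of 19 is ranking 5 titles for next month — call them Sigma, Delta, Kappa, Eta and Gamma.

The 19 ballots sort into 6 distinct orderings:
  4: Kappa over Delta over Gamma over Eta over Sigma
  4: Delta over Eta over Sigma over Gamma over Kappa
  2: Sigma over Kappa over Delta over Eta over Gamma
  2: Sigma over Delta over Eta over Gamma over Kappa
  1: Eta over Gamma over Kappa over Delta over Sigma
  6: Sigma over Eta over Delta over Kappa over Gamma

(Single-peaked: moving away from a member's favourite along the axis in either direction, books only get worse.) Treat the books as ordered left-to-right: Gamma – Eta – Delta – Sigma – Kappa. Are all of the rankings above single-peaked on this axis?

Axis positions: Gamma=1, Eta=2, Delta=3, Sigma=4, Kappa=5.
Ballot type 1: ranking walks positions 5-3-1-2-4; Delta is ranked above Sigma even though Sigma lies between Delta and the peak Kappa on the axis — preferences dip and rise again. Not single-peaked.
Ballot type 2 (peak Delta at position 3): ranking walks positions 3-2-4-1-5, expanding outward from the peak — single-peaked.
Ballot type 3 (peak Sigma at position 4): ranking walks positions 4-5-3-2-1, expanding outward from the peak — single-peaked.
Ballot type 4 (peak Sigma at position 4): ranking walks positions 4-3-2-1-5, expanding outward from the peak — single-peaked.
Ballot type 5: ranking walks positions 2-1-5-3-4; Kappa is ranked above Delta even though Delta lies between Kappa and the peak Eta on the axis — preferences dip and rise again. Not single-peaked.
Ballot type 6: ranking walks positions 4-2-3-5-1; Eta is ranked above Delta even though Delta lies between Eta and the peak Sigma on the axis — preferences dip and rise again. Not single-peaked.
Ballot type 1 violates single-peakedness, so the profile is not single-peaked on this axis.

no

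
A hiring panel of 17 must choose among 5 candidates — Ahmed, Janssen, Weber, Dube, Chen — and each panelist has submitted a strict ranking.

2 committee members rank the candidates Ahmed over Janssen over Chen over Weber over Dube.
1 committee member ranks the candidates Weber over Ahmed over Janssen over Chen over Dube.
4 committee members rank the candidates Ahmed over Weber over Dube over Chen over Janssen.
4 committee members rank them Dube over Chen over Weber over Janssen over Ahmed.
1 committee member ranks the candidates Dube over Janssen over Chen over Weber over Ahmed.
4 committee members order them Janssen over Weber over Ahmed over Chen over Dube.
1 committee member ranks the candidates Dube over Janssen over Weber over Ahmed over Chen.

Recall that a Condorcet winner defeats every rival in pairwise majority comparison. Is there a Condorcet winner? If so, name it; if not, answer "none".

Check each pair by majority over 17 ballots:
Ahmed vs Janssen: Janssen wins 10–7.
Ahmed–Weber: Weber 11–6.
Ahmed vs Dube: Ahmed wins 11–6.
Ahmed vs Chen: Ahmed is ranked higher on 2+1+4+4+1 = 12 ballots, Chen on 5. Ahmed wins 12–5.
Janssen vs Weber: Weber, 9–8.
Janssen vs Dube: 7 to 10, Dube.
Janssen vs Chen: 2+1+1+4+1 = 9 for Janssen, 8 for Chen — Janssen by 9–8.
Weber vs Dube: Weber wins 11–6.
Weber–Chen: Weber 10–7.
Dube vs Chen: Dube preferred on 4+4+1+1 = 10 ballots; Dube wins 10–7.
Weber defeats every rival head-to-head and is the Condorcet winner.

Weber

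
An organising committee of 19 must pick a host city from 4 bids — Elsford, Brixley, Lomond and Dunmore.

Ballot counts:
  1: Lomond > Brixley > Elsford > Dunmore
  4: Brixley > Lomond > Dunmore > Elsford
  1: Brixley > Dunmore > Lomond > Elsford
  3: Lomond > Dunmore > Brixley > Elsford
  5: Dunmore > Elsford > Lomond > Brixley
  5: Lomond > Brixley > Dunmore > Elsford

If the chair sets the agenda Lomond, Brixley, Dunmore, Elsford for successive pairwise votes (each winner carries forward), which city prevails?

Lomond

Round 1: Lomond vs Brixley — 14–5, Lomond advances.
Round 2: Lomond vs Dunmore — 13–6, Lomond advances.
Round 3: Lomond vs Elsford — 14–5, Lomond advances.
Lomond survives the agenda.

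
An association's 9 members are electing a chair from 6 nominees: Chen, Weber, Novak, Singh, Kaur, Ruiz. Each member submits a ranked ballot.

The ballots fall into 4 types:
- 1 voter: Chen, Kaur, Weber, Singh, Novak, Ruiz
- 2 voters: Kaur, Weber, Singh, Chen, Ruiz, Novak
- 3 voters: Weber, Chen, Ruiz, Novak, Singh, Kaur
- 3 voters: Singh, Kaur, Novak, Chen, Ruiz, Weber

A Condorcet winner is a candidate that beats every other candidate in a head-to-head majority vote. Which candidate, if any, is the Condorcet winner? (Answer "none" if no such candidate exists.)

Head-to-head results (9 voters):
Chen vs Weber: 1+3 = 4 for Chen, 5 for Weber — Weber by 5–4.
Chen vs Novak: 6 to 3, Chen.
Chen vs Singh: 1+3 = 4 for Chen, 5 for Singh — Singh by 5–4.
Chen vs Kaur: Chen preferred on 1+3 = 4 ballots; Kaur wins 5–4.
Chen vs Ruiz: 9 to 0, Chen.
Weber vs Novak: Weber is ranked higher on 1+2+3 = 6 ballots, Novak on 3. Weber wins 6–3.
Weber vs Singh: 6 to 3, Weber.
Weber vs Kaur: Weber is ranked higher on 3 ballots, Kaur on 6. Kaur wins 6–3.
Weber vs Ruiz: Weber is ranked higher on 1+2+3 = 6 ballots, Ruiz on 3. Weber wins 6–3.
Novak vs Singh: Novak preferred on 3 ballots; Singh wins 6–3.
Novak vs Kaur: 3 to 6, Kaur.
Novak vs Ruiz: Novak is ranked higher on 1+3 = 4 ballots, Ruiz on 5. Ruiz wins 5–4.
Singh vs Kaur: Singh preferred on 3+3 = 6 ballots; Singh wins 6–3.
Singh vs Ruiz: Singh preferred on 1+2+3 = 6 ballots; Singh wins 6–3.
Kaur vs Ruiz: 1+2+3 = 6 for Kaur, 3 for Ruiz — Kaur by 6–3.
Every candidate loses at least once (Chen loses to Weber; Weber loses to Kaur; Novak loses to Chen; Singh loses to Weber; Kaur loses to Singh; Ruiz loses to Chen). The majority relation contains the cycle Weber → Singh → Kaur → Weber, so there is no Condorcet winner.

none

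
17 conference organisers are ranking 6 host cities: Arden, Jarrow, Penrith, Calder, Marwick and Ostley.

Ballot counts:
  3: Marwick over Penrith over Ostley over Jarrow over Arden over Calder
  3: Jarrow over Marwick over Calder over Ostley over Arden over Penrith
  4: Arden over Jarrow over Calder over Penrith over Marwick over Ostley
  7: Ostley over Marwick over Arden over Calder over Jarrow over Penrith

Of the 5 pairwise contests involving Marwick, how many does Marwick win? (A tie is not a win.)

5

Marwick against each rival (17 organisers):
Marwick vs Arden: Marwick wins 13–4.
Marwick vs Jarrow: 10 to 7, Marwick.
Marwick vs Penrith: 13 to 4, Marwick.
Marwick vs Calder: Marwick preferred on 3+3+7 = 13 ballots; Marwick wins 13–4.
Marwick vs Ostley: Marwick preferred on 3+3+4 = 10 ballots; Marwick wins 10–7.
Marwick beats Arden, Jarrow, Penrith, Calder, Ostley — 5 pairwise wins.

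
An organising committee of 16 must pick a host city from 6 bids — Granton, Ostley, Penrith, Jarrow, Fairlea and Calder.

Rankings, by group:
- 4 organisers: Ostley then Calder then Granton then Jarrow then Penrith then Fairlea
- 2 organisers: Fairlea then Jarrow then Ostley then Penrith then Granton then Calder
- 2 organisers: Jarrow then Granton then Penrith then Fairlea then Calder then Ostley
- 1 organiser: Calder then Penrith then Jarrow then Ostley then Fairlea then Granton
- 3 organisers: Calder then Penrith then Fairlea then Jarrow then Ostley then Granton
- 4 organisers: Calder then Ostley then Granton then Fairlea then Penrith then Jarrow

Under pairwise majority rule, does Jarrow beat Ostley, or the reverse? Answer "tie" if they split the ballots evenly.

Ballots ranking Jarrow above Ostley: 2 + 2 + 1 + 3 = 8.
Ballots ranking Ostley above Jarrow: 16 − 8 = 8.
8–8: the pair ties.

tie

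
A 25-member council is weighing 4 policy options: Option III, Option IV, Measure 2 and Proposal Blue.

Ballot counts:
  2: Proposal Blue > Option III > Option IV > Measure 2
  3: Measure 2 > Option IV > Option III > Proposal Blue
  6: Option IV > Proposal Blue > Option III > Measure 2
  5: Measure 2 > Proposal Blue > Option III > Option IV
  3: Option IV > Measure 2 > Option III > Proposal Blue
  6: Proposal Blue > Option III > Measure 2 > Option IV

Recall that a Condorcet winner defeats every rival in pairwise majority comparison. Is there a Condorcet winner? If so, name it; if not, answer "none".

Proposal Blue

Pairwise majorities:
Option III vs Option IV: 2+5+6 = 13 for Option III, 12 for Option IV — Option III by 13–12.
Option III vs Measure 2: 2+6+6 = 14 for Option III, 11 for Measure 2 — Option III by 14–11.
Option III vs Proposal Blue: 6 to 19, Proposal Blue.
Option IV vs Measure 2: 11 to 14, Measure 2.
Option IV vs Proposal Blue: 12 to 13, Proposal Blue.
Measure 2 vs Proposal Blue: Measure 2 preferred on 3+5+3 = 11 ballots; Proposal Blue wins 14–11.
Proposal Blue beats each of Option III, Option IV, Measure 2 — Proposal Blue is the Condorcet winner.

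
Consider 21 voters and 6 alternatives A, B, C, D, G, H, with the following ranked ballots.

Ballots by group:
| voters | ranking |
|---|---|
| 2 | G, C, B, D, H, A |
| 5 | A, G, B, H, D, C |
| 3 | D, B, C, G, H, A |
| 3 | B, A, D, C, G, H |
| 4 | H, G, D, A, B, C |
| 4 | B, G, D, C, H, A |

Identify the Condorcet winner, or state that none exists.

Pairwise majorities:
A vs B: 9 to 12, B.
A vs C: 12 to 9, A.
A vs D: 5+3 = 8 for A, 13 for D — D by 13–8.
A vs G: 5+3 = 8 for A, 13 for G — G by 13–8.
A vs H: A preferred on 5+3 = 8 ballots; H wins 13–8.
B vs C: 5+3+3+4+4 = 19 for B, 2 for C — B by 19–2.
B vs D: 14 to 7, B.
B vs G: 3+3+4 = 10 for B, 11 for G — G by 11–10.
B vs H: 2+5+3+3+4 = 17 for B, 4 for H — B by 17–4.
C vs D: C preferred on 2 ballots; D wins 19–2.
C vs G: 6 to 15, G.
C vs H: 12 to 9, C.
D vs G: D is ranked higher on 3+3 = 6 ballots, G on 15. G wins 15–6.
D vs H: 12 to 9, D.
G vs H: G preferred on 2+5+3+3+4 = 17 ballots; G wins 17–4.
G defeats every rival head-to-head and is the Condorcet winner.

G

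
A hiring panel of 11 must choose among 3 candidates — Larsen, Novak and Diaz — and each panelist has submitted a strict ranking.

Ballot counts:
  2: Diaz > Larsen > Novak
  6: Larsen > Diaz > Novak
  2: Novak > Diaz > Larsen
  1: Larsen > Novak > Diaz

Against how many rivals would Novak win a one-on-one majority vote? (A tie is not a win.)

0

Novak against each rival (11 committee members):
Novak vs Larsen: Larsen, 9–2.
Novak vs Diaz: 3 to 8, Diaz.
Novak beats no one; loses to Larsen, Diaz — 0 pairwise wins.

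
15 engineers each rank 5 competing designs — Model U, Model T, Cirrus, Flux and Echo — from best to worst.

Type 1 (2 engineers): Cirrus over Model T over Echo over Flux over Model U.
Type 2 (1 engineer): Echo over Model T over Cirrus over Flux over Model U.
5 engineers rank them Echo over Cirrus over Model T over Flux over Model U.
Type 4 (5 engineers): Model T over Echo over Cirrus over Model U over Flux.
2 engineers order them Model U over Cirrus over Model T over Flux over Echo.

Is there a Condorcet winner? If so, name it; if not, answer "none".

Head-to-head results (15 engineers):
Model U vs Model T: Model U preferred on 2 ballots; Model T wins 13–2.
Model U vs Cirrus: Cirrus wins 13–2.
Model U vs Flux: 7 to 8, Flux.
Model U vs Echo: Echo, 13–2.
Model T vs Cirrus: Cirrus, 9–6.
Model T vs Flux: Model T wins 15–0.
Model T vs Echo: 2+5+2 = 9 for Model T, 6 for Echo — Model T by 9–6.
Cirrus vs Flux: Cirrus preferred on 2+1+5+5+2 = 15 ballots; Cirrus wins 15–0.
Cirrus vs Echo: Echo, 11–4.
Flux vs Echo: Flux preferred on 2 ballots; Echo wins 13–2.
No design is unbeaten: Model U loses to Model T; Model T loses to Cirrus; Cirrus loses to Echo; Flux loses to Model T; Echo loses to Model T. In particular Model T beats Echo beats Cirrus beats Model T is a majority cycle — no Condorcet winner exists.

none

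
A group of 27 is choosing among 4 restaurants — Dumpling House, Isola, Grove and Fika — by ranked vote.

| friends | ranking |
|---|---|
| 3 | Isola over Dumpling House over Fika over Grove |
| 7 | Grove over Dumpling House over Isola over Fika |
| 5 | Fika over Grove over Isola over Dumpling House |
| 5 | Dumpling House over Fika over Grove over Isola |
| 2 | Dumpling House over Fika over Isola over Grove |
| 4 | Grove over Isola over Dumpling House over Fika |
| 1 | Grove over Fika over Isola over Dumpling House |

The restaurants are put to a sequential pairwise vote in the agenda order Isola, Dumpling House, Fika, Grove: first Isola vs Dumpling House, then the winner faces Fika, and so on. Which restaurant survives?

Round 1: Isola vs Dumpling House — 13–14, Dumpling House advances.
Round 2: Dumpling House vs Fika — 21–6, Dumpling House advances.
Round 3: Dumpling House vs Grove — 10–17, Grove advances.
Grove survives the agenda.

Grove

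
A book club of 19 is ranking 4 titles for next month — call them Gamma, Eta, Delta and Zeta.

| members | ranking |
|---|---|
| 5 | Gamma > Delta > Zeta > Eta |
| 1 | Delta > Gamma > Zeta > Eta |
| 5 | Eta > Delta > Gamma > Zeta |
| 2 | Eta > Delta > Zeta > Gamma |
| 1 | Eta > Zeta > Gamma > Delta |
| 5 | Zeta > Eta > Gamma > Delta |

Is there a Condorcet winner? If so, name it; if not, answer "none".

none

Pairwise majorities:
Gamma–Eta: Eta 13–6.
Gamma vs Delta: Gamma, 11–8.
Gamma vs Zeta: Gamma, 11–8.
Eta–Delta: Eta 13–6.
Eta vs Zeta: Zeta wins 11–8.
Delta–Zeta: Delta 13–6.
Each book drops at least one matchup (Gamma loses to Eta; Eta loses to Zeta; Delta loses to Gamma; Zeta loses to Gamma); the cycle Gamma beats Zeta beats Eta beats Gamma rules out a Condorcet winner.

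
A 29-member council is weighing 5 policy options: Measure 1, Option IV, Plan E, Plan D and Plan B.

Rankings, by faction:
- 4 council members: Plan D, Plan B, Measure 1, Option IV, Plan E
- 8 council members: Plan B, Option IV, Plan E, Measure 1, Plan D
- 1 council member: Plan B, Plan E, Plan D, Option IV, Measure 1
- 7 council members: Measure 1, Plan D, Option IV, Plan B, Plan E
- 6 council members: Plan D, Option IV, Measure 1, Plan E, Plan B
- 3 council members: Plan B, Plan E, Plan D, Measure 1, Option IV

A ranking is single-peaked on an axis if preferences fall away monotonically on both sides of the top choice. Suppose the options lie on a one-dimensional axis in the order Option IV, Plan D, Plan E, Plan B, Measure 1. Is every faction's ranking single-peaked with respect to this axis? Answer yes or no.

no

Axis positions: Option IV=1, Plan D=2, Plan E=3, Plan B=4, Measure 1=5.
Faction 1: ranking walks positions 2-4-5-1-3; Plan B is ranked above Plan E even though Plan E lies between Plan B and the peak Plan D on the axis — preferences dip and rise again. Not single-peaked.
Faction 2: ranking walks positions 4-1-3-5-2; Option IV is ranked above Plan E even though Plan E lies between Option IV and the peak Plan B on the axis — preferences dip and rise again. Not single-peaked.
Faction 3 (peak Plan B at position 4): ranking walks positions 4-3-2-1-5, expanding outward from the peak — single-peaked.
Faction 4: ranking walks positions 5-2-1-4-3; Plan D is ranked above Plan B even though Plan B lies between Plan D and the peak Measure 1 on the axis — preferences dip and rise again. Not single-peaked.
Faction 5: ranking walks positions 2-1-5-3-4; Measure 1 is ranked above Plan E even though Plan E lies between Measure 1 and the peak Plan D on the axis — preferences dip and rise again. Not single-peaked.
Faction 6 (peak Plan B at position 4): ranking walks positions 4-3-2-5-1, expanding outward from the peak — single-peaked.
Faction 1 violates single-peakedness, so the profile is not single-peaked on this axis.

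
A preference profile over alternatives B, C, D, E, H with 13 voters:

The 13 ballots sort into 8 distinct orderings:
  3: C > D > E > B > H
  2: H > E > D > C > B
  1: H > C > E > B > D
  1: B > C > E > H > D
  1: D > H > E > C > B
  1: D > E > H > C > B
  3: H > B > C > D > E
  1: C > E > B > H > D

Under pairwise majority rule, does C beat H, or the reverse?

Ballots ranking C above H: 3 + 1 + 1 = 5.
Ballots ranking H above C: 13 − 5 = 8.
H wins the head-to-head 8–5.

H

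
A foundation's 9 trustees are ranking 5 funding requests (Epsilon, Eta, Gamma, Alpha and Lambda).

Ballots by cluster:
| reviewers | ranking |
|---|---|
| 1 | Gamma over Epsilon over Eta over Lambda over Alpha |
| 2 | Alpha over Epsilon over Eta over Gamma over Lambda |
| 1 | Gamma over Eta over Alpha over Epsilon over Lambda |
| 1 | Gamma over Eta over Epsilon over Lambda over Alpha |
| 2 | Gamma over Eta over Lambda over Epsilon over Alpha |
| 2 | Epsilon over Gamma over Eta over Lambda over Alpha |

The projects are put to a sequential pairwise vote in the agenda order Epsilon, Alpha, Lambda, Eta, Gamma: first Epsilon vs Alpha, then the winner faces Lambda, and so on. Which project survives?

Gamma

Round 1: Epsilon vs Alpha — 6–3, Epsilon advances.
Round 2: Epsilon vs Lambda — 7–2, Epsilon advances.
Round 3: Epsilon vs Eta — 5–4, Epsilon advances.
Round 4: Epsilon vs Gamma — 4–5, Gamma advances.
The agenda winner is Gamma.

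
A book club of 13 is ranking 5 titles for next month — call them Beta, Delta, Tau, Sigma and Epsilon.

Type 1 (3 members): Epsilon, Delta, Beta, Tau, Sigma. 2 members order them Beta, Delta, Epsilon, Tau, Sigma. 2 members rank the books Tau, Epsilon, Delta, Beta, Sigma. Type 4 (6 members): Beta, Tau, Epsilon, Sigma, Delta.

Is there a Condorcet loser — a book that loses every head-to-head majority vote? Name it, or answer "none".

Sigma

Pairwise majorities:
Beta vs Delta: Beta wins 8–5.
Beta vs Tau: Beta, 11–2.
Beta vs Sigma: Beta preferred on 3+2+2+6 = 13 ballots; Beta wins 13–0.
Beta vs Epsilon: 8 to 5, Beta.
Delta vs Tau: 5 to 8, Tau.
Delta–Sigma: Delta 7–6.
Delta–Epsilon: Epsilon 11–2.
Tau vs Sigma: 13 to 0, Tau.
Tau vs Epsilon: Tau, 8–5.
Sigma vs Epsilon: Sigma is ranked higher on 0 ballots, Epsilon on 13. Epsilon wins 13–0.
Sigma is beaten in every head-to-head and is the Condorcet loser.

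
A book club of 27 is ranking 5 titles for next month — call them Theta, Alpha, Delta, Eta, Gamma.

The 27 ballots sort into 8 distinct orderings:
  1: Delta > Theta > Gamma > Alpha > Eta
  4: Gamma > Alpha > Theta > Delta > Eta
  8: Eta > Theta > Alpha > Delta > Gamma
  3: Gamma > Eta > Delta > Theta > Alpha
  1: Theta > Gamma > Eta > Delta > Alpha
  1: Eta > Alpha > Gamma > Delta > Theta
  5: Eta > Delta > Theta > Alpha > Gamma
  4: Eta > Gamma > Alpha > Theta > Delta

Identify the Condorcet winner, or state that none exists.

Pairwise majorities:
Theta vs Alpha: 18 to 9, Theta.
Theta vs Delta: Theta, 17–10.
Theta vs Eta: Eta, 21–6.
Theta vs Gamma: 1+8+1+5 = 15 for Theta, 12 for Gamma — Theta by 15–12.
Alpha vs Delta: Alpha, 17–10.
Alpha–Eta: Eta 22–5.
Alpha vs Gamma: Alpha is ranked higher on 8+1+5 = 14 ballots, Gamma on 13. Alpha wins 14–13.
Delta vs Eta: 1+4 = 5 for Delta, 22 for Eta — Eta by 22–5.
Delta–Gamma: Delta 14–13.
Eta vs Gamma: Eta preferred on 8+1+5+4 = 18 ballots; Eta wins 18–9.
Eta defeats every rival head-to-head and is the Condorcet winner.

Eta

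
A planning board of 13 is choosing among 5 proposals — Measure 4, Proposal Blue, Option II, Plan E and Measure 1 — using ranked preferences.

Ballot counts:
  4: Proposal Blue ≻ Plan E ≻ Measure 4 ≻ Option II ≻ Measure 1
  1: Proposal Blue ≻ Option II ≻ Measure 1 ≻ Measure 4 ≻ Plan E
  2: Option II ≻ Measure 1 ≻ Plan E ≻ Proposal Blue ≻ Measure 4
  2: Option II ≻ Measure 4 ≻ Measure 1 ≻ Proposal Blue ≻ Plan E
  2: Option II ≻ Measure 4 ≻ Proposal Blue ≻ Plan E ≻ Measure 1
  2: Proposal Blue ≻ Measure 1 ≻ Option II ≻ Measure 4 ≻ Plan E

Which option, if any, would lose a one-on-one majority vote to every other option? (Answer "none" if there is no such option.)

Plan E

Pairwise majorities:
Measure 4 vs Proposal Blue: Proposal Blue, 9–4.
Measure 4 vs Option II: Option II, 9–4.
Measure 4 vs Plan E: 7 to 6, Measure 4.
Measure 4–Measure 1: Measure 4 8–5.
Proposal Blue vs Option II: Proposal Blue, 7–6.
Proposal Blue vs Plan E: 4+1+2+2+2 = 11 for Proposal Blue, 2 for Plan E — Proposal Blue by 11–2.
Proposal Blue vs Measure 1: Proposal Blue wins 9–4.
Option II vs Plan E: Option II wins 9–4.
Option II vs Measure 1: Option II wins 11–2.
Plan E vs Measure 1: Plan E is ranked higher on 4+2 = 6 ballots, Measure 1 on 7. Measure 1 wins 7–6.
Plan E loses to every other option — it is the Condorcet loser.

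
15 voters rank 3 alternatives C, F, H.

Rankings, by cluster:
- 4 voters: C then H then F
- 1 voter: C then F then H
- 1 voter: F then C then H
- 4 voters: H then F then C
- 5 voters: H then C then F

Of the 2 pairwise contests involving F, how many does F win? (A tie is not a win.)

0

F against each rival (15 voters):
F vs C: C wins 10–5.
F vs H: 1+1 = 2 for F, 13 for H — H by 13–2.
F beats no one; loses to C, H — 0 pairwise wins.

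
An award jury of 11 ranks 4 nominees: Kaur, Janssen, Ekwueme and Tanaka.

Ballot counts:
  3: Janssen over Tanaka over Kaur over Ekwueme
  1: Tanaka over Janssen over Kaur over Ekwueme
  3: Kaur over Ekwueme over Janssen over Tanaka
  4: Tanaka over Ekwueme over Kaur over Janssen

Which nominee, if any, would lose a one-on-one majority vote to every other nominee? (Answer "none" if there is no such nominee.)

Head-to-head results (11 jurors):
Kaur vs Janssen: Kaur, 7–4.
Kaur vs Ekwueme: Kaur is ranked higher on 3+1+3 = 7 ballots, Ekwueme on 4. Kaur wins 7–4.
Kaur vs Tanaka: Kaur is ranked higher on 3 ballots, Tanaka on 8. Tanaka wins 8–3.
Janssen vs Ekwueme: 4 to 7, Ekwueme.
Janssen vs Tanaka: Janssen is ranked higher on 3+3 = 6 ballots, Tanaka on 5. Janssen wins 6–5.
Ekwueme vs Tanaka: 3 for Ekwueme, 8 for Tanaka — Tanaka by 8–3.
No nominee is winless: Kaur beats Janssen; Janssen beats Tanaka; Ekwueme beats Janssen; Tanaka beats Kaur. There is no Condorcet loser.

none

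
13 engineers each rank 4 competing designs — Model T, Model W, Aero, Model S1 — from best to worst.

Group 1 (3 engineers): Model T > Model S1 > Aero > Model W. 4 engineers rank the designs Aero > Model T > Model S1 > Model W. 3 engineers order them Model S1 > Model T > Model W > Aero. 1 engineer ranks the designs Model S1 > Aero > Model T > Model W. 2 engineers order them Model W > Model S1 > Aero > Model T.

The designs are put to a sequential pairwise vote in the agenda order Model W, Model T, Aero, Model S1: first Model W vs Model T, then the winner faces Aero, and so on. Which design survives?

Model S1

Round 1: Model W vs Model T — 2–11, Model T advances.
Round 2: Model T vs Aero — 6–7, Aero advances.
Round 3: Aero vs Model S1 — 4–9, Model S1 advances.
Model S1 survives the agenda.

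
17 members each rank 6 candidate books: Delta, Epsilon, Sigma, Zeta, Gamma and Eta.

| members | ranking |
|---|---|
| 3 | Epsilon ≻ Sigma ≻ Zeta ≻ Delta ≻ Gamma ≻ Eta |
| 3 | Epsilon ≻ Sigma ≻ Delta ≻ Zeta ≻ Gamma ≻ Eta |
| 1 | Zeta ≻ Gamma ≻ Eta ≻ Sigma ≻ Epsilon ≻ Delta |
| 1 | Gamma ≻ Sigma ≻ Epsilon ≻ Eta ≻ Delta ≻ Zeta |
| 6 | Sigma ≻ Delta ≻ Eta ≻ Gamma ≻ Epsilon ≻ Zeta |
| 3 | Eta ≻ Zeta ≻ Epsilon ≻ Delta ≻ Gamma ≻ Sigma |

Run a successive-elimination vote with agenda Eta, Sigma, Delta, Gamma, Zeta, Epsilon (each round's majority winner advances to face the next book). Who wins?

Epsilon

Round 1: Eta vs Sigma — 4–13, Sigma advances.
Round 2: Sigma vs Delta — 14–3, Sigma advances.
Round 3: Sigma vs Gamma — 12–5, Sigma advances.
Round 4: Sigma vs Zeta — 13–4, Sigma advances.
Round 5: Sigma vs Epsilon — 8–9, Epsilon advances.
Epsilon survives the agenda.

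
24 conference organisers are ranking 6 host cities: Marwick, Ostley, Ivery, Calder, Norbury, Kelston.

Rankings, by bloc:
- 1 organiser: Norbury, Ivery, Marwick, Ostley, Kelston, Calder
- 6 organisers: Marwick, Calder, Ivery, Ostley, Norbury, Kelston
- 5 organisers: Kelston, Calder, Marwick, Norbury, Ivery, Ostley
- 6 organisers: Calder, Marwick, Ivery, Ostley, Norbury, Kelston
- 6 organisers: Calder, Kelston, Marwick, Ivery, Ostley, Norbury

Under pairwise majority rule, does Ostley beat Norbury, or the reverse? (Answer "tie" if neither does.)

Ballots ranking Ostley above Norbury: 6 + 6 + 6 = 18.
Ballots ranking Norbury above Ostley: 24 − 18 = 6.
Ostley wins the head-to-head 18–6.

Ostley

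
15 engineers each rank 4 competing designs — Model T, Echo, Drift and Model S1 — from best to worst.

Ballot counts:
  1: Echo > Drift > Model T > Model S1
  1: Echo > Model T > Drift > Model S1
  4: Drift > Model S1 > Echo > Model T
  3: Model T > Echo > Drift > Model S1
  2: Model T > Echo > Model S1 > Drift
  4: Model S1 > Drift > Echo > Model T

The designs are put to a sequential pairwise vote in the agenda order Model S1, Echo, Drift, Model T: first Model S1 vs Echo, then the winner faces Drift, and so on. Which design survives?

Drift

Round 1: Model S1 vs Echo — 8–7, Model S1 advances.
Round 2: Model S1 vs Drift — 6–9, Drift advances.
Round 3: Drift vs Model T — 9–6, Drift advances.
The agenda winner is Drift.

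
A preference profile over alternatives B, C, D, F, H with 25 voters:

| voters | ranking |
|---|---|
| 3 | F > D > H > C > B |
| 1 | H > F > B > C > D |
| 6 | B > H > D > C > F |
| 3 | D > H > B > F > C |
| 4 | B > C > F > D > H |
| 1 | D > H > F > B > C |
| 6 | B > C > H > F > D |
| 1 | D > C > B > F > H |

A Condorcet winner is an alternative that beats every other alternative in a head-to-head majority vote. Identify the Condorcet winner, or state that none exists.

B

Check each pair by majority over 25 ballots:
B vs C: 1+6+3+4+1+6 = 21 for B, 4 for C — B by 21–4.
B vs D: B is ranked higher on 1+6+4+6 = 17 ballots, D on 8. B wins 17–8.
B vs F: B wins 20–5.
B vs H: B is ranked higher on 6+4+6+1 = 17 ballots, H on 8. B wins 17–8.
C vs D: 1+4+6 = 11 for C, 14 for D — D by 14–11.
C vs F: C, 17–8.
C vs H: 11 to 14, H.
D vs F: 6+3+1+1 = 11 for D, 14 for F — F by 14–11.
D vs H: H, 13–12.
F vs H: H, 17–8.
B wins every pairwise contest, so B is the Condorcet winner.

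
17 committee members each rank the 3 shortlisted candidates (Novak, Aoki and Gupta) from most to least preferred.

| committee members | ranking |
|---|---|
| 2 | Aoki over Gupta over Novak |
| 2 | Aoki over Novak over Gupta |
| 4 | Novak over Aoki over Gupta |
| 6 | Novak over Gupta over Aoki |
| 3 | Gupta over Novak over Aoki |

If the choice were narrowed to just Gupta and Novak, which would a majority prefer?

Novak

Ballots ranking Gupta above Novak: 2 + 3 = 5.
Ballots ranking Novak above Gupta: 17 − 5 = 12.
Novak wins the head-to-head 12–5.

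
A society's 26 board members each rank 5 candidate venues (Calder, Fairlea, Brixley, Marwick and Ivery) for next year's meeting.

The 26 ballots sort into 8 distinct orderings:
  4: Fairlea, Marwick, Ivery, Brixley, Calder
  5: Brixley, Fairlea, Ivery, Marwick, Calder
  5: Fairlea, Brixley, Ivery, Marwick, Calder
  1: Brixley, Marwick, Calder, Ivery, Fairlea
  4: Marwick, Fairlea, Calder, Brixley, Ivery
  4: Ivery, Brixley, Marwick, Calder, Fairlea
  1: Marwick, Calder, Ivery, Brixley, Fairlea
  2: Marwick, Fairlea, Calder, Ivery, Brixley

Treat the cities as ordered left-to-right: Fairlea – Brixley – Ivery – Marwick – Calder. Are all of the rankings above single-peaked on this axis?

no

Axis positions: Fairlea=1, Brixley=2, Ivery=3, Marwick=4, Calder=5.
Cluster 1: ranking walks positions 1-4-3-2-5; Marwick is ranked above Brixley even though Brixley lies between Marwick and the peak Fairlea on the axis — preferences dip and rise again. Not single-peaked.
Cluster 2 (peak Brixley at position 2): ranking walks positions 2-1-3-4-5, expanding outward from the peak — single-peaked.
Cluster 3 (peak Fairlea at position 1): ranking walks positions 1-2-3-4-5, expanding outward from the peak — single-peaked.
Cluster 4: ranking walks positions 2-4-5-3-1; Marwick is ranked above Ivery even though Ivery lies between Marwick and the peak Brixley on the axis — preferences dip and rise again. Not single-peaked.
Cluster 5: ranking walks positions 4-1-5-2-3; Fairlea is ranked above Ivery even though Ivery lies between Fairlea and the peak Marwick on the axis — preferences dip and rise again. Not single-peaked.
Cluster 6 (peak Ivery at position 3): ranking walks positions 3-2-4-5-1, expanding outward from the peak — single-peaked.
Cluster 7 (peak Marwick at position 4): ranking walks positions 4-5-3-2-1, expanding outward from the peak — single-peaked.
Cluster 8: ranking walks positions 4-1-5-3-2; Fairlea is ranked above Ivery even though Ivery lies between Fairlea and the peak Marwick on the axis — preferences dip and rise again. Not single-peaked.
Cluster 1 violates single-peakedness, so the profile is not single-peaked on this axis.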